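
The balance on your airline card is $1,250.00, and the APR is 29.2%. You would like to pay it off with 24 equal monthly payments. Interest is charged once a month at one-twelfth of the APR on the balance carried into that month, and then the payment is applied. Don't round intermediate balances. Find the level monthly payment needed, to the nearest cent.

Monthly rate r = 29.2%/12 = 2.43333% = 0.0243333.
Level-payment amortization: P = B₀·r / (1 − (1+r)^(−n)) = 1250.00·0.0243333 / (1 − 1.02433^(−24)).
Denominator 1 − (1+r)^(−24) = 0.438423835.
P = 30.4167 / 0.438423835 ≈ 69.38.

$69.38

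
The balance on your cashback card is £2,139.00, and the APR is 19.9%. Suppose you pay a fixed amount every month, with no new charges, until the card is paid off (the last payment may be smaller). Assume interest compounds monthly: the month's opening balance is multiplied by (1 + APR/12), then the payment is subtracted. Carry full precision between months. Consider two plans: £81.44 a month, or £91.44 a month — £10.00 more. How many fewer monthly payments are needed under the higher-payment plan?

Monthly rate r = 19.9%/12 = 1.65833% = 0.0165833.
At £81.44/mo: n = ⌈−ln(1 − rB₀/P)/ln(1+r)⌉ = 35 payments (last £63.03); total interest = total paid − £2,139.00 = £692.99.
At £91.44/mo: 30 payments (last £77.52); total interest £590.28.
Payments saved = 35 − 30 = 5.

5 fewer payments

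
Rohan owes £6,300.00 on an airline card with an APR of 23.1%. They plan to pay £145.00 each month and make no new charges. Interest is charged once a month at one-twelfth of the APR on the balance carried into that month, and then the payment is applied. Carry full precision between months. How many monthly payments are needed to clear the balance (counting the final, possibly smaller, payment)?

Monthly rate r = 23.1%/12 = 1.925% = 0.01925.
Recurrence: B ← B·(1+r) − £145.00.
Month 1: interest £121.27; balance after payment £6,276.27.
Month 2: interest £120.82; balance after payment £6,252.09.
Closed form: n = −ln(1 − rB₀/P)/ln(1+r) = −ln(0.16362)/ln(1.01925) ≈ 94.939, so the balance reaches zero during payment 95.

95 payments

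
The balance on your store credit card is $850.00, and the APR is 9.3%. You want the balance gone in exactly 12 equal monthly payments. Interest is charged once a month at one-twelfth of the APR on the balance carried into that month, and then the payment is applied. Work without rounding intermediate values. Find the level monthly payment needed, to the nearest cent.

Monthly rate r = 9.3%/12 = 0.775% = 0.00775.
Level-payment amortization: P = B₀·r / (1 − (1+r)^(−n)) = 850.00·0.00775 / (1 − 1.00775^(−12)).
Denominator 1 − (1+r)^(−12) = 0.0884797566.
P = 6.5875 / 0.0884797566 ≈ 74.45.

$74.45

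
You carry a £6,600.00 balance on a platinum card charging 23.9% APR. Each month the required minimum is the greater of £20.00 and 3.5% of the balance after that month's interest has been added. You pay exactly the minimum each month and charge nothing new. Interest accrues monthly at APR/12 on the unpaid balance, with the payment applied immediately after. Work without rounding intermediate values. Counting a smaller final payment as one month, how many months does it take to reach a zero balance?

197 months

Monthly rate r = 23.9%/12 = 1.99167% = 0.0199167.
While 3.5% of the post-interest balance exceeds £20.00, each month B ← (B·(1+r))·(1 − 0.035), i.e. B shrinks by the factor (1+r)·0.965 = 0.98422.
This holds for months 1–156. Entering month 157 the balance is £551.95; 3.5% of the post-interest balance is now below £20.00, so the flat £20.00 minimum applies from here.
From month 157 a fixed £20.00 at rate r clears £551.95 in 41 more payments. Total: 156 + 41 = 197 months.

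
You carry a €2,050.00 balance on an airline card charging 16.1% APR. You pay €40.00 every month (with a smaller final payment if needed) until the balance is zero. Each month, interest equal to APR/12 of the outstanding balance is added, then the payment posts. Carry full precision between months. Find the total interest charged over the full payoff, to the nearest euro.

€1,442

Monthly rate r = 16.1%/12 = 1.34167% = 0.0134167.
Payoff takes n = ⌈−ln(1 − rB₀/P)/ln(1+r)⌉ = ⌈87.300⌉ = 88 payments; the last is €12.05.
Total paid = 87·€40.00 + €12.05 = €3,492.05.
Total interest = total paid − principal = €3,492.05 − €2,050.00 = €1,442.05.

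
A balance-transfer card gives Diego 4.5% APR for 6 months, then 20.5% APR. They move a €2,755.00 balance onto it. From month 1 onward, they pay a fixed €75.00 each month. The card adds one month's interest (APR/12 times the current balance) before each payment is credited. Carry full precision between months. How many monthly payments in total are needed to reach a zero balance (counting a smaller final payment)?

52 months

Promo months 1–6 at r₀ = 4.5%/12 = 0.00375; months 7+ at r₁ = 20.5%/12 = 0.0170833.
After month 6: iterate B ← B·(1+r₀) − €75.00 for 6 months → €2,363.33.
Then at r₁ with €75.00/mo: n₂ = −ln(1 − r₁·B/P)/ln(1+r₁) ≈ 45.63 → 46 more payments.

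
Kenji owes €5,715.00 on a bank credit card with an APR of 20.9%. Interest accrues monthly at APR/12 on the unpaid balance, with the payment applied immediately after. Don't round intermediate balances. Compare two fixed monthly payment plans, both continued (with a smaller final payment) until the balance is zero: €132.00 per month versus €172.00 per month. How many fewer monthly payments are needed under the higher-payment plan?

31 fewer payments

Monthly rate r = 20.9%/12 = 1.74167% = 0.0174167.
At €132.00/mo: n = ⌈−ln(1 − rB₀/P)/ln(1+r)⌉ = 82 payments (last €31.34); total interest = total paid − €5,715.00 = €5,008.34.
At €172.00/mo: 51 payments (last €10.76); total interest €2,895.76.
Payments saved = 82 − 51 = 31.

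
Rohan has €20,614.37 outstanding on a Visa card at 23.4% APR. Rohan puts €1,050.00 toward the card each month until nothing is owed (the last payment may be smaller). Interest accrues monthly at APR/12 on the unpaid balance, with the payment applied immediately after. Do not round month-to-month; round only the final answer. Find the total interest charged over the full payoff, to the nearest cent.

€5,625.75

Monthly rate r = 23.4%/12 = 1.95% = 0.0195.
Payoff takes n = ⌈−ln(1 − rB₀/P)/ln(1+r)⌉ = ⌈24.990⌉ = 25 payments; the last is €1,040.12.
Total paid = 24·€1,050.00 + €1,040.12 = €26,240.12.
Total interest = total paid − principal = €26,240.12 − €20,614.37 = €5,625.75.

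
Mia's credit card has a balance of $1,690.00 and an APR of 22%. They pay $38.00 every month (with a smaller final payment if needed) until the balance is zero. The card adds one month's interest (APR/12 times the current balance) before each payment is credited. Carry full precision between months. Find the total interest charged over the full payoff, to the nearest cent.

$1,843.46

Monthly rate r = 22%/12 = 1.83333% = 0.0183333.
Payoff takes n = ⌈−ln(1 − rB₀/P)/ln(1+r)⌉ = ⌈92.986⌉ = 93 payments; the last is $37.46.
Total paid = 92·$38.00 + $37.46 = $3,533.46.
Total interest = total paid − principal = $3,533.46 − $1,690.00 = $1,843.46.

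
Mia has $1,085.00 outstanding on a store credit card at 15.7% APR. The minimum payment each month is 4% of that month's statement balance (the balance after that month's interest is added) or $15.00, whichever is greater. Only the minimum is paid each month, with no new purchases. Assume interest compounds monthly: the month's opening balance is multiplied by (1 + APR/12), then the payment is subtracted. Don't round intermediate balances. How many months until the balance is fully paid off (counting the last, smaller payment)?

Monthly rate r = 15.7%/12 = 1.30833% = 0.0130833.
While 4% of the post-interest balance exceeds $15.00, each month B ← (B·(1+r))·(1 − 0.04), i.e. B shrinks by the factor (1+r)·0.96 = 0.97256.
This holds for months 1–39. Entering month 40 the balance is $366.58; 4% of the post-interest balance is now below $15.00, so the flat $15.00 minimum applies from here.
From month 40 a fixed $15.00 at rate r clears $366.58 in 30 more payments. Total: 39 + 30 = 69 months.

69 months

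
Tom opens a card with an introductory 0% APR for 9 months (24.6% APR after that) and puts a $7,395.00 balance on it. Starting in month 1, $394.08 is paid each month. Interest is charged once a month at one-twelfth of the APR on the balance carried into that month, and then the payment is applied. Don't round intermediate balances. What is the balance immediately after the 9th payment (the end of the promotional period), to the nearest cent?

Promo months 1–9 at r₀ = 0%/12 = 0; months 10+ at r₁ = 24.6%/12 = 0.0205.
After month 9 (no interest yet): B = $7,395.00 − 9·$394.08 = $3,848.28.

$3,848.28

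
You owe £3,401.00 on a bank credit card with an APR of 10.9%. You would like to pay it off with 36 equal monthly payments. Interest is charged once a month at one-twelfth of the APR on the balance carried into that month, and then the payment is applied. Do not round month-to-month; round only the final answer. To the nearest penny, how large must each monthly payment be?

Monthly rate r = 10.9%/12 = 0.908333% = 0.00908333.
Level-payment amortization: P = B₀·r / (1 − (1+r)^(−n)) = 3401.00·0.00908333 / (1 − 1.00908^(−36)).
Denominator 1 − (1+r)^(−36) = 0.277851012.
P = 30.8924 / 0.277851012 ≈ 111.18.

£111.18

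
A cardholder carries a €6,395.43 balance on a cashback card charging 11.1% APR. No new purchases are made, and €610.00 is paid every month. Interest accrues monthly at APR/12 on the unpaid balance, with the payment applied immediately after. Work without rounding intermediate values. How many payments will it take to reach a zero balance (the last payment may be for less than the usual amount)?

12 months

Monthly rate r = 11.1%/12 = 0.925% = 0.00925.
Recurrence: B ← B·(1+r) − €610.00.
Month 1: interest €59.16; balance after payment €5,844.59.
Month 2: interest €54.06; balance after payment €5,288.65.
Closed form: n = −ln(1 − rB₀/P)/ln(1+r) = −ln(0.90302)/ln(1.00925) ≈ 11.079, so the balance reaches zero during payment 12.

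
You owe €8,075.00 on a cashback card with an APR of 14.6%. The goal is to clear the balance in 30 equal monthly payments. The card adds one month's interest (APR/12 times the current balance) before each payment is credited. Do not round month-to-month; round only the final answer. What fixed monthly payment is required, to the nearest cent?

€322.89

Monthly rate r = 14.6%/12 = 1.21667% = 0.0121667.
Level-payment amortization: P = B₀·r / (1 − (1+r)^(−n)) = 8075.00·0.0121667 / (1 − 1.01217^(−30)).
Denominator 1 − (1+r)^(−30) = 0.304272648.
P = 98.2458 / 0.304272648 ≈ 322.89.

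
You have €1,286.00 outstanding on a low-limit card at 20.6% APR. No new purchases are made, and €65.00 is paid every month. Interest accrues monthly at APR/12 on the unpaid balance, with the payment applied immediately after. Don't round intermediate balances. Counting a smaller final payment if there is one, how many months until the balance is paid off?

Monthly rate r = 20.6%/12 = 1.71667% = 0.0171667.
Recurrence: B ← B·(1+r) − €65.00.
Month 1: interest €22.08; balance after payment €1,243.08.
Month 2: interest €21.34; balance after payment €1,199.42.
Closed form: n = −ln(1 − rB₀/P)/ln(1+r) = −ln(0.66036)/ln(1.01717) ≈ 24.380, so the balance reaches zero during payment 25.

25 payments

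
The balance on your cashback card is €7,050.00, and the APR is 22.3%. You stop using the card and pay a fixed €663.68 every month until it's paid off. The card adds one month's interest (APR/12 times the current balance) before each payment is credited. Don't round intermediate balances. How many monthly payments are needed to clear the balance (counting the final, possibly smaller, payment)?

12 months

Monthly rate r = 22.3%/12 = 1.85833% = 0.0185833.
Recurrence: B ← B·(1+r) − €663.68.
Month 1: interest €131.01; balance after payment €6,517.33.
Month 2: interest €121.11; balance after payment €5,974.77.
Closed form: n = −ln(1 − rB₀/P)/ln(1+r) = −ln(0.8026)/ln(1.01858) ≈ 11.943, so the balance reaches zero during payment 12.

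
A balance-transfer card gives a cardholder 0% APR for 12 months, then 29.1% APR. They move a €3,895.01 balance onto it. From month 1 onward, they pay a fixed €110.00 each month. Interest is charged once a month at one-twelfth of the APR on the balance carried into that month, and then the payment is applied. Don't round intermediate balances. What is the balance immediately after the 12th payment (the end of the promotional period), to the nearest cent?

€2,575.01

Promo months 1–12 at r₀ = 0%/12 = 0; months 13+ at r₁ = 29.1%/12 = 0.02425.
After month 12 (no interest yet): B = €3,895.01 − 12·€110.00 = €2,575.01.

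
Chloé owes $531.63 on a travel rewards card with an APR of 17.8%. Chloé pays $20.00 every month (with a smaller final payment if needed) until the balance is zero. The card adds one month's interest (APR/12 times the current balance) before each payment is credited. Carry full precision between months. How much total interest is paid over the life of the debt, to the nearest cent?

$149.37

Monthly rate r = 17.8%/12 = 1.48333% = 0.0148333.
Payoff takes n = ⌈−ln(1 − rB₀/P)/ln(1+r)⌉ = ⌈34.049⌉ = 35 payments; the last is $1.00.
Total paid = 34·$20.00 + $1.00 = $681.00.
Total interest = total paid − principal = $681.00 − $531.63 = $149.37.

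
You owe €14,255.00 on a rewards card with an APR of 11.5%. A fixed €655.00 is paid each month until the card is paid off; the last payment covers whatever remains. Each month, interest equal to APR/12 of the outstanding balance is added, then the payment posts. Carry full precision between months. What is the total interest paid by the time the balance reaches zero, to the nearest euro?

Monthly rate r = 11.5%/12 = 0.958333% = 0.00958333.
Payoff takes n = ⌈−ln(1 − rB₀/P)/ln(1+r)⌉ = ⌈24.525⌉ = 25 payments; the last is €344.38.
Total paid = 24·€655.00 + €344.38 = €16,064.38.
Total interest = total paid − principal = €16,064.38 − €14,255.00 = €1,809.38.

€1,809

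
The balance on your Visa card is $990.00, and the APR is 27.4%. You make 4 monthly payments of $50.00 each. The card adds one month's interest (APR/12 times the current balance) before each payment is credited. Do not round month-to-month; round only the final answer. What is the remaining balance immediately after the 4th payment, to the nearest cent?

$876.61

Monthly rate r = 27.4%/12 = 2.28333% = 0.0228333.
Each month: B ← B·(1+r) − $50.00.
Month 1: interest $22.60; balance after payment $962.61.
Month 2: interest $21.98; balance after payment $934.58.
Month 3: interest $21.34; balance after payment $905.92.
Month 4: interest $20.69; balance after payment $876.61.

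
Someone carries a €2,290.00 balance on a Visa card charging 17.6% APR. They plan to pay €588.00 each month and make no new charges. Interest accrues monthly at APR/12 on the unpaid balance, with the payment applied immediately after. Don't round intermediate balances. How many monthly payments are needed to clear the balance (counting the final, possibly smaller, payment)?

5 months

Monthly rate r = 17.6%/12 = 1.46667% = 0.0146667.
Recurrence: B ← B·(1+r) − €588.00.
Month 1: interest €33.59; balance after payment €1,735.59.
Month 2: interest €25.46; balance after payment €1,173.04.
Month 3: interest €17.20; balance after payment €602.25.
Month 4: interest €8.83; balance after payment €23.08.
Month 5: interest €0.34; balance after payment €0.00.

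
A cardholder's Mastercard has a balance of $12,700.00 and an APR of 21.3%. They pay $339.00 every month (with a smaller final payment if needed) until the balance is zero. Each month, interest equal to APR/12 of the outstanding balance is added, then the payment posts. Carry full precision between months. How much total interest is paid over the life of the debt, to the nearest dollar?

$8,370

Monthly rate r = 21.3%/12 = 1.775% = 0.01775.
Payoff takes n = ⌈−ln(1 − rB₀/P)/ln(1+r)⌉ = ⌈62.153⌉ = 63 payments; the last is $52.21.
Total paid = 62·$339.00 + $52.21 = $21,070.21.
Total interest = total paid − principal = $21,070.21 − $12,700.00 = $8,370.21.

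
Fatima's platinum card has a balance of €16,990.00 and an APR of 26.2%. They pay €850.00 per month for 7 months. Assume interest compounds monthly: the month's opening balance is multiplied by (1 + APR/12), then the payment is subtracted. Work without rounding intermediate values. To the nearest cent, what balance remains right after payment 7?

Monthly rate r = 26.2%/12 = 2.18333% = 0.0218333.
Each month: B ← B·(1+r) − €850.00.
Month 1: interest €370.95; balance after payment €16,510.95.
Month 2: interest €360.49; balance after payment €16,021.44.
Month 3: interest €349.80; balance after payment €15,521.24.
Month 4: interest €338.88; balance after payment €15,010.12.
Month 5: interest €327.72; balance after payment €14,487.84.
Month 6: interest €316.32; balance after payment €13,954.16.
Month 7: interest €304.67; balance after payment €13,408.82.

€13,408.82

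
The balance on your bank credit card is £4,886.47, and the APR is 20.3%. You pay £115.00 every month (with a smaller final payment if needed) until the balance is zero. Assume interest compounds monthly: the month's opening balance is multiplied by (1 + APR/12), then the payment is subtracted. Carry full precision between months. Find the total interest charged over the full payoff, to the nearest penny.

Monthly rate r = 20.3%/12 = 1.69167% = 0.0169167.
Payoff takes n = ⌈−ln(1 − rB₀/P)/ln(1+r)⌉ = ⌈75.630⌉ = 76 payments; the last is £72.72.
Total paid = 75·£115.00 + £72.72 = £8,697.72.
Total interest = total paid − principal = £8,697.72 − £4,886.47 = £3,811.25.

£3,811.25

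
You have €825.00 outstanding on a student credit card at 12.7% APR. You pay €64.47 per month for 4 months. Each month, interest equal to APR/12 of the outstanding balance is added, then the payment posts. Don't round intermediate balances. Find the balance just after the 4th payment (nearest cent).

Monthly rate r = 12.7%/12 = 1.05833% = 0.0105833.
Each month: B ← B·(1+r) − €64.47.
Month 1: interest €8.73; balance after payment €769.26.
Month 2: interest €8.14; balance after payment €712.93.
Month 3: interest €7.55; balance after payment €656.01.
Month 4: interest €6.94; balance after payment €598.48.

€598.48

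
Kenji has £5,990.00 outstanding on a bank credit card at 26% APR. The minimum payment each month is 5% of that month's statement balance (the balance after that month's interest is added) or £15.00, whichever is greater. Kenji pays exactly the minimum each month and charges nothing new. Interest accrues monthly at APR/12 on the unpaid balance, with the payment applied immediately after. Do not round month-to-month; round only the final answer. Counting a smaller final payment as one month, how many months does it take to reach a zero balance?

127 months

Monthly rate r = 26%/12 = 2.16667% = 0.0216667.
While 5% of the post-interest balance exceeds £15.00, each month B ← (B·(1+r))·(1 − 0.05), i.e. B shrinks by the factor (1+r)·0.95 = 0.97058.
This holds for months 1–101. Entering month 102 the balance is £293.59; 5% of the post-interest balance is now below £15.00, so the flat £15.00 minimum applies from here.
From month 102 a fixed £15.00 at rate r clears £293.59 in 26 more payments. Total: 101 + 26 = 127 months.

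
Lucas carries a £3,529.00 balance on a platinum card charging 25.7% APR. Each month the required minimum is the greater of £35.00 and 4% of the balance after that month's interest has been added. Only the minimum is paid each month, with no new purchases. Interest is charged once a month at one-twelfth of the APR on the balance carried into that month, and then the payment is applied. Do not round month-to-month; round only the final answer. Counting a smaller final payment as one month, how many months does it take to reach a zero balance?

Monthly rate r = 25.7%/12 = 2.14167% = 0.0214167.
While 4% of the post-interest balance exceeds £35.00, each month B ← (B·(1+r))·(1 − 0.04), i.e. B shrinks by the factor (1+r)·0.96 = 0.98056.
This holds for months 1–73. Entering month 74 the balance is £841.91; 4% of the post-interest balance is now below £35.00, so the flat £35.00 minimum applies from here.
From month 74 a fixed £35.00 at rate r clears £841.91 in 35 more payments. Total: 73 + 35 = 108 months.

108 months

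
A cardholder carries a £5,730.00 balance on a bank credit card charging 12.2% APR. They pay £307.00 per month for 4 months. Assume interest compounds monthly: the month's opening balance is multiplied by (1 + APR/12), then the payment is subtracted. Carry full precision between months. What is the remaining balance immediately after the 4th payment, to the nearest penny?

£4,719.74

Monthly rate r = 12.2%/12 = 1.01667% = 0.0101667.
Each month: B ← B·(1+r) − £307.00.
Month 1: interest £58.25; balance after payment £5,481.26.
Month 2: interest £55.73; balance after payment £5,229.98.
Month 3: interest £53.17; balance after payment £4,976.15.
Month 4: interest £50.59; balance after payment £4,719.74.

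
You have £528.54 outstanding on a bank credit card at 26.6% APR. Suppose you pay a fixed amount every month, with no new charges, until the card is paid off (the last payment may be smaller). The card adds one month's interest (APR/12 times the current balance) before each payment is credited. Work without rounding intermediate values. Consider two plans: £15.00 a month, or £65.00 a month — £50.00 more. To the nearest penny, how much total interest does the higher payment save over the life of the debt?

£449.98

Monthly rate r = 26.6%/12 = 2.21667% = 0.0221667.
At £15.00/mo: n = ⌈−ln(1 − rB₀/P)/ln(1+r)⌉ = 70 payments (last £4.26); total interest = total paid − £528.54 = £510.72.
At £65.00/mo: 10 payments (last £4.28); total interest £60.74.
Interest saved = £510.72 − £60.74 = £449.98.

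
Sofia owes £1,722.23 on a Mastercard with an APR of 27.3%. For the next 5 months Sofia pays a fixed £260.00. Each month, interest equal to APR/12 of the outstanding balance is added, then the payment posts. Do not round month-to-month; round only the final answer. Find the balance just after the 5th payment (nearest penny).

£566.74

Monthly rate r = 27.3%/12 = 2.275% = 0.02275.
Each month: B ← B·(1+r) − £260.00.
Month 1: interest £39.18; balance after payment £1,501.41.
Month 2: interest £34.16; balance after payment £1,275.57.
Month 3: interest £29.02; balance after payment £1,044.59.
Month 4: interest £23.76; balance after payment £808.35.
Month 5: interest £18.39; balance after payment £566.74.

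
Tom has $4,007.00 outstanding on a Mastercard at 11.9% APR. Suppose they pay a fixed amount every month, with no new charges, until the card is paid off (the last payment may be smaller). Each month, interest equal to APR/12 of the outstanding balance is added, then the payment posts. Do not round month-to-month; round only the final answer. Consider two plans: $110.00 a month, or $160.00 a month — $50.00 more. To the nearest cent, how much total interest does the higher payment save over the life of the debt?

$367.62

Monthly rate r = 11.9%/12 = 0.991667% = 0.00991667.
At $110.00/mo: n = ⌈−ln(1 − rB₀/P)/ln(1+r)⌉ = 46 payments (last $46.62); total interest = total paid − $4,007.00 = $989.62.
At $160.00/mo: 29 payments (last $149.00); total interest $622.00.
Interest saved = $989.62 − $622.00 = $367.62.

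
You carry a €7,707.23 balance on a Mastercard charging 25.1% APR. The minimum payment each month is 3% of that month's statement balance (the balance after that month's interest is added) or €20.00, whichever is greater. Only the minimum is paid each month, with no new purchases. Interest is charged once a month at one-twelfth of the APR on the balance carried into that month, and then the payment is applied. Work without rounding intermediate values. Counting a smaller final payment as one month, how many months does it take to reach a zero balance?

Monthly rate r = 25.1%/12 = 2.09167% = 0.0209167.
While 3% of the post-interest balance exceeds €20.00, each month B ← (B·(1+r))·(1 − 0.03), i.e. B shrinks by the factor (1+r)·0.97 = 0.99029.
This holds for months 1–253. Entering month 254 the balance is €652.67; 3% of the post-interest balance is now below €20.00, so the flat €20.00 minimum applies from here.
From month 254 a fixed €20.00 at rate r clears €652.67 in 56 more payments. Total: 253 + 56 = 309 months.

309 months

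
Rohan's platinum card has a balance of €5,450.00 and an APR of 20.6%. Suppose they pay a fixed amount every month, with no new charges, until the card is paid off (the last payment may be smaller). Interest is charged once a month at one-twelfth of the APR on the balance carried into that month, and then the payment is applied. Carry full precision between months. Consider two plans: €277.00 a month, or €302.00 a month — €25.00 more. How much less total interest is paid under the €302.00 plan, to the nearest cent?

€128.36

Monthly rate r = 20.6%/12 = 1.71667% = 0.0171667.
At €277.00/mo: n = ⌈−ln(1 − rB₀/P)/ln(1+r)⌉ = 25 payments (last €59.26); total interest = total paid − €5,450.00 = €1,257.26.
At €302.00/mo: 22 payments (last €236.90); total interest €1,128.90.
Interest saved = €1,257.26 − €1,128.90 = €128.36.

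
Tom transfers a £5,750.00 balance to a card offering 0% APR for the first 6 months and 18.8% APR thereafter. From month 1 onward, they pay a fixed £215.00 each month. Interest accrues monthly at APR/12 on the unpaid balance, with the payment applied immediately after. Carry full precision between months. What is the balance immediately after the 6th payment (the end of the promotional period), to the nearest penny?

Promo months 1–6 at r₀ = 0%/12 = 0; months 7+ at r₁ = 18.8%/12 = 0.0156667.
After month 6 (no interest yet): B = £5,750.00 − 6·£215.00 = £4,460.00.

£4,460.00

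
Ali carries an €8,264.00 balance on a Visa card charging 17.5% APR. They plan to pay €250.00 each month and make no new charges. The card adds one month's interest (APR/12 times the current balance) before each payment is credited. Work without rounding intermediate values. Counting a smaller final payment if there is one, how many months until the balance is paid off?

46 payments

Monthly rate r = 17.5%/12 = 1.45833% = 0.0145833.
Recurrence: B ← B·(1+r) − €250.00.
Month 1: interest €120.52; balance after payment €8,134.52.
Month 2: interest €118.63; balance after payment €8,003.15.
Closed form: n = −ln(1 − rB₀/P)/ln(1+r) = −ln(0.51793)/ln(1.01458) ≈ 45.442, so the balance reaches zero during payment 46.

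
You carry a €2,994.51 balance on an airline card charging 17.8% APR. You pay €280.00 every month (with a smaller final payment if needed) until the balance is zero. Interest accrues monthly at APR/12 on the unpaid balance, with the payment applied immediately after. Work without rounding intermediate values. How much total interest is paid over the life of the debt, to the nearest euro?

Monthly rate r = 17.8%/12 = 1.48333% = 0.0148333.
Payoff takes n = ⌈−ln(1 − rB₀/P)/ln(1+r)⌉ = ⌈11.731⌉ = 12 payments; the last is €205.11.
Total paid = 11·€280.00 + €205.11 = €3,285.11.
Total interest = total paid − principal = €3,285.11 − €2,994.51 = €290.60.

€291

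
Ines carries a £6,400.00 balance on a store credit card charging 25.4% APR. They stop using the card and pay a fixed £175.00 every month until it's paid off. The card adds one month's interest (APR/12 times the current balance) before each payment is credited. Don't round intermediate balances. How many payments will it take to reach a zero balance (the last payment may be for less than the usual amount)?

72 months

Monthly rate r = 25.4%/12 = 2.11667% = 0.0211667.
Recurrence: B ← B·(1+r) − £175.00.
Month 1: interest £135.47; balance after payment £6,360.47.
Month 2: interest £134.63; balance after payment £6,320.10.
Closed form: n = −ln(1 − rB₀/P)/ln(1+r) = −ln(0.2259)/ln(1.02117) ≈ 71.024, so the balance reaches zero during payment 72.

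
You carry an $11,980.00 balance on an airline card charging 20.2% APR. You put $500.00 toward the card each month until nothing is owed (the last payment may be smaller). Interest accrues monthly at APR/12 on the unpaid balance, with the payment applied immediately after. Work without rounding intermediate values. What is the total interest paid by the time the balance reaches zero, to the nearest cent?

Monthly rate r = 20.2%/12 = 1.68333% = 0.0168333.
Payoff takes n = ⌈−ln(1 − rB₀/P)/ln(1+r)⌉ = ⌈30.934⌉ = 31 payments; the last is $467.18.
Total paid = 30·$500.00 + $467.18 = $15,467.18.
Total interest = total paid − principal = $15,467.18 − $11,980.00 = $3,487.18.

$3,487.18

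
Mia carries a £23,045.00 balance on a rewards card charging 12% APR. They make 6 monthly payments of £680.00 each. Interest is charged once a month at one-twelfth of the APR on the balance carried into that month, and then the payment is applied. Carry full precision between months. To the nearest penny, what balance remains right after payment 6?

Monthly rate r = 12%/12 = 1% = 0.01.
Each month: B ← B·(1+r) − £680.00.
Month 1: interest £230.45; balance after payment £22,595.45.
Month 2: interest £225.95; balance after payment £22,141.40.
Month 3: interest £221.41; balance after payment £21,682.82.
Month 4: interest £216.83; balance after payment £21,219.65.
Month 5: interest £212.20; balance after payment £20,751.84.
Month 6: interest £207.52; balance after payment £20,279.36.

£20,279.36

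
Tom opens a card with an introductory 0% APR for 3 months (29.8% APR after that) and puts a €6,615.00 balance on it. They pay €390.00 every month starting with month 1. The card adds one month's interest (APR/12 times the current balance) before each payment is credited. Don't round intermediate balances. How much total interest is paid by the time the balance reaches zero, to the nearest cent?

€1,324.84

Promo months 1–3 at r₀ = 0%/12 = 0; months 4+ at r₁ = 29.8%/12 = 0.0248333.
After month 3 (no interest yet): B = €6,615.00 − 3·€390.00 = €5,445.00.
Then at r₁ with €390.00/mo: n₂ = −ln(1 − r₁·B/P)/ln(1+r₁) ≈ 17.36 → 18 more payments.
Total paid = 20·€390.00 + €139.84 = €7,939.84; interest = €7,939.84 − €6,615.00 = €1,324.84.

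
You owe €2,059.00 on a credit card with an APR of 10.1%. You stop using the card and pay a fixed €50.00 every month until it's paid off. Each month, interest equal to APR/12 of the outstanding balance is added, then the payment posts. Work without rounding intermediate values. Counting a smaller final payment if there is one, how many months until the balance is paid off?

51 payments

Monthly rate r = 10.1%/12 = 0.841667% = 0.00841667.
Recurrence: B ← B·(1+r) − €50.00.
Month 1: interest €17.33; balance after payment €2,026.33.
Month 2: interest €17.05; balance after payment €1,993.38.
Closed form: n = −ln(1 − rB₀/P)/ln(1+r) = −ln(0.6534)/ln(1.00842) ≈ 50.774, so the balance reaches zero during payment 51.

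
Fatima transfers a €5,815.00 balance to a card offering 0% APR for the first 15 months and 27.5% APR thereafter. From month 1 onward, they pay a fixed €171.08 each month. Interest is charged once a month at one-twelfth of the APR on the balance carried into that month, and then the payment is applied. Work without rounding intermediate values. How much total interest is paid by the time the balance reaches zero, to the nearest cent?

€1,064.83

Promo months 1–15 at r₀ = 0%/12 = 0; months 16+ at r₁ = 27.5%/12 = 0.0229167.
After month 15 (no interest yet): B = €5,815.00 − 15·€171.08 = €3,248.80.
Then at r₁ with €171.08/mo: n₂ = −ln(1 − r₁·B/P)/ln(1+r₁) ≈ 25.21 → 26 more payments.
Total paid = 40·€171.08 + €36.63 = €6,879.83; interest = €6,879.83 − €5,815.00 = €1,064.83.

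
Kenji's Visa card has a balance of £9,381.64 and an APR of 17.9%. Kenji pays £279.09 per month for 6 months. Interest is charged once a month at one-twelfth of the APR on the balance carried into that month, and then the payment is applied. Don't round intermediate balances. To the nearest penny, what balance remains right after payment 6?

£8,515.00

Monthly rate r = 17.9%/12 = 1.49167% = 0.0149167.
Each month: B ← B·(1+r) − £279.09.
Month 1: interest £139.94; balance after payment £9,242.49.
Month 2: interest £137.87; balance after payment £9,101.27.
Month 3: interest £135.76; balance after payment £8,957.94.
Month 4: interest £133.62; balance after payment £8,812.47.
Month 5: interest £131.45; balance after payment £8,664.84.
Month 6: interest £129.25; balance after payment £8,515.00.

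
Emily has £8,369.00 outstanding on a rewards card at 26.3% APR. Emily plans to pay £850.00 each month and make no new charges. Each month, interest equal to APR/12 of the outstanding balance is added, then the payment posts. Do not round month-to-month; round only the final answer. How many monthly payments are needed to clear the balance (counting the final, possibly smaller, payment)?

Monthly rate r = 26.3%/12 = 2.19167% = 0.0219167.
Recurrence: B ← B·(1+r) − £850.00.
Month 1: interest £183.42; balance after payment £7,702.42.
Month 2: interest £168.81; balance after payment £7,021.23.
Closed form: n = −ln(1 − rB₀/P)/ln(1+r) = −ln(0.78421)/ln(1.02192) ≈ 11.212, so the balance reaches zero during payment 12.

12 payments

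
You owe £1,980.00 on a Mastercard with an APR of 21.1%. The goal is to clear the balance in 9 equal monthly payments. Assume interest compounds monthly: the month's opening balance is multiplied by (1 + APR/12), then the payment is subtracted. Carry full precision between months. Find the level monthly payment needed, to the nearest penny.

£239.79

Monthly rate r = 21.1%/12 = 1.75833% = 0.0175833.
Level-payment amortization: P = B₀·r / (1 − (1+r)^(−n)) = 1980.00·0.0175833 / (1 − 1.01758^(−9)).
Denominator 1 − (1+r)^(−9) = 0.145188939.
P = 34.815 / 0.145188939 ≈ 239.79.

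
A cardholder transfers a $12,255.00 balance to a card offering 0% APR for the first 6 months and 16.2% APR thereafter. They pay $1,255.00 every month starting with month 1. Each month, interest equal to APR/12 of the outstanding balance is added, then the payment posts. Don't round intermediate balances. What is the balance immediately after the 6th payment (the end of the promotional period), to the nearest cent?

$4,725.00

Promo months 1–6 at r₀ = 0%/12 = 0; months 7+ at r₁ = 16.2%/12 = 0.0135.
After month 6 (no interest yet): B = $12,255.00 − 6·$1,255.00 = $4,725.00.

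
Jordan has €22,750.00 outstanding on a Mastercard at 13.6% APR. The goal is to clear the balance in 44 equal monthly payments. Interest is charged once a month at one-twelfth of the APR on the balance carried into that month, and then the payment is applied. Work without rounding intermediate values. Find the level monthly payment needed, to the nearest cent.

Monthly rate r = 13.6%/12 = 1.13333% = 0.0113333.
Level-payment amortization: P = B₀·r / (1 − (1+r)^(−n)) = 22750.00·0.0113333 / (1 − 1.01133^(−44)).
Denominator 1 − (1+r)^(−44) = 0.390954353.
P = 257.833 / 0.390954353 ≈ 659.50.

€659.50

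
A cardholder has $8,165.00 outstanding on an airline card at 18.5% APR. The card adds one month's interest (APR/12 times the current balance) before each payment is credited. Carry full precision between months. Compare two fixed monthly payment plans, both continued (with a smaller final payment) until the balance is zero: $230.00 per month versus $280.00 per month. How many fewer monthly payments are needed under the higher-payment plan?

12 fewer payments

Monthly rate r = 18.5%/12 = 1.54167% = 0.0154167.
At $230.00/mo: n = ⌈−ln(1 − rB₀/P)/ln(1+r)⌉ = 52 payments (last $184.54); total interest = total paid − $8,165.00 = $3,749.54.
At $280.00/mo: 40 payments (last $6.95); total interest $2,761.95.
Payments saved = 52 − 40 = 12.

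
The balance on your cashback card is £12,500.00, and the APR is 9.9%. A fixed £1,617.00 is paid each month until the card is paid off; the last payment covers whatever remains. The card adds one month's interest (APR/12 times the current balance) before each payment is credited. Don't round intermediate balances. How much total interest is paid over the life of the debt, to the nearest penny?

Monthly rate r = 9.9%/12 = 0.825% = 0.00825.
Payoff takes n = ⌈−ln(1 − rB₀/P)/ln(1+r)⌉ = ⌈8.021⌉ = 9 payments; the last is £33.74.
Total paid = 8·£1,617.00 + £33.74 = £12,969.74.
Total interest = total paid − principal = £12,969.74 − £12,500.00 = £469.74.

£469.74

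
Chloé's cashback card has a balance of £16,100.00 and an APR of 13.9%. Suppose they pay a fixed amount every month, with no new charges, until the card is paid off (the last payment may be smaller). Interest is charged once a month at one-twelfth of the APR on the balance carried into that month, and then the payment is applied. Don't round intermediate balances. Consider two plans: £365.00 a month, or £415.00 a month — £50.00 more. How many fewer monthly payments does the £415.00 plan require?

Monthly rate r = 13.9%/12 = 1.15833% = 0.0115833.
At £365.00/mo: n = ⌈−ln(1 − rB₀/P)/ln(1+r)⌉ = 63 payments (last £38.96); total interest = total paid − £16,100.00 = £6,568.96.
At £415.00/mo: 52 payments (last £337.33); total interest £5,402.33.
Payments saved = 63 − 52 = 11.

11 fewer payments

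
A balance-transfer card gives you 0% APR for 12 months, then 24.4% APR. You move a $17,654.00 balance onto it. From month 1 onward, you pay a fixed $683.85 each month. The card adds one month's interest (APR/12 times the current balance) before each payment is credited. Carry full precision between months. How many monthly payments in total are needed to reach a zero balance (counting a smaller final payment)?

Promo months 1–12 at r₀ = 0%/12 = 0; months 13+ at r₁ = 24.4%/12 = 0.0203333.
After month 12 (no interest yet): B = $17,654.00 − 12·$683.85 = $9,447.80.
Then at r₁ with $683.85/mo: n₂ = −ln(1 − r₁·B/P)/ln(1+r₁) ≈ 16.38 → 17 more payments.

29 months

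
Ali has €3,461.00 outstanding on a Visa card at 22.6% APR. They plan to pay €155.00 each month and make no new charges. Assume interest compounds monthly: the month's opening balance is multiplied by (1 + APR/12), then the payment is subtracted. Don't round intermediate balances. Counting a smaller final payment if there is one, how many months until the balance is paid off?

30 payments

Monthly rate r = 22.6%/12 = 1.88333% = 0.0188333.
Recurrence: B ← B·(1+r) − €155.00.
Month 1: interest €65.18; balance after payment €3,371.18.
Month 2: interest €63.49; balance after payment €3,279.67.
Closed form: n = −ln(1 − rB₀/P)/ln(1+r) = −ln(0.57947)/ln(1.01883) ≈ 29.244, so the balance reaches zero during payment 30.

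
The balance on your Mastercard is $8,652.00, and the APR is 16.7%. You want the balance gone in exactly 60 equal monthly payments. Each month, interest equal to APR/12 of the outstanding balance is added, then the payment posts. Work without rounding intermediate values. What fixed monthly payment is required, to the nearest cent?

$213.63

Monthly rate r = 16.7%/12 = 1.39167% = 0.0139167.
Level-payment amortization: P = B₀·r / (1 − (1+r)^(−n)) = 8652.00·0.0139167 / (1 − 1.01392^(−60)).
Denominator 1 − (1+r)^(−60) = 0.563620561.
P = 120.407 / 0.563620561 ≈ 213.63.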